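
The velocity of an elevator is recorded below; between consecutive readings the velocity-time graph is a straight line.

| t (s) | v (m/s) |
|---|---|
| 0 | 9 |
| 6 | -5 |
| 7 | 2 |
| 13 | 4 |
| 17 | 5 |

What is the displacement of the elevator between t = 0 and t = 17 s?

Displacement is the signed area under the v-t curve.
0–6 s: ½(9 + -5)(6) = 12 m
6–7 s: ½(-5 + 2)(1) = -1.5 m
7–13 s: ½(2 + 4)(6) = 18 m
13–17 s: ½(4 + 5)(4) = 18 m
Net displacement = 46.5 m

46.5 m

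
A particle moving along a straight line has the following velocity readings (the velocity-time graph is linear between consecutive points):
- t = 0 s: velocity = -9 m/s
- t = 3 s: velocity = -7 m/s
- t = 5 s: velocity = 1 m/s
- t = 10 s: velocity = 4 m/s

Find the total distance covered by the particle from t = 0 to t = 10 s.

42.75 m

Total distance travelled is ∫|v| dt — sum the magnitudes of each area piece.
0–3 s: |½(-9 + -7)(3)| = 24 m
3–5 s: v = 0 at t = 4.75 s; triangle areas 6.125 + 0.125 = 6.25 m
5–10 s: |½(1 + 4)(5)| = 12.5 m
Total distance = 42.75 m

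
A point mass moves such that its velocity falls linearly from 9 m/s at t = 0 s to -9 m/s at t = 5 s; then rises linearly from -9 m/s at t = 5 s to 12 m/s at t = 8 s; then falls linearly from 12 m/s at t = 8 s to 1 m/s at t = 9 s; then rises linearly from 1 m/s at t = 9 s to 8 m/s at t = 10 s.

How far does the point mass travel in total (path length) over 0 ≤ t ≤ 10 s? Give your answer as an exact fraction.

347/7 m

Total distance travelled is ∫|v| dt — sum the magnitudes of each area piece.
0–5 s: v = 0 at t = 2.5 s; triangle areas 11.25 + 11.25 = 22.5 m
5–8 s: v = 0 at t = 44/7 s; triangle areas 81/14 + 72/7 = 225/14 m
8–9 s: |½(12 + 1)(1)| = 6.5 m
9–10 s: |½(1 + 8)(1)| = 4.5 m
Total distance = 347/7 m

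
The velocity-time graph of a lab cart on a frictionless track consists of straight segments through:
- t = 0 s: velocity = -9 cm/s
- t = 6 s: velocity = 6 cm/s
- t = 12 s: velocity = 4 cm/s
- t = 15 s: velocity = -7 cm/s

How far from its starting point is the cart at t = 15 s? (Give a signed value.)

Net displacement equals the area under the velocity-time graph (areas below the axis count negative).
0–6 s: ½(-9 + 6)(6) = -9 cm
6–12 s: ½(6 + 4)(6) = 30 cm
12–15 s: ½(4 + -7)(3) = -4.5 cm
Net displacement = 16.5 cm

16.5 cm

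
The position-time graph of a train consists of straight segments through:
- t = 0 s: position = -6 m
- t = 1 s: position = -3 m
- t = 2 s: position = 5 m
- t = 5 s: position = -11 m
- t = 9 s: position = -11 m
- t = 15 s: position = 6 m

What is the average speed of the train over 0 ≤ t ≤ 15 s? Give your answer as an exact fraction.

Average speed = (total path length)/(elapsed time); on a piecewise-linear x-t graph the path length is Σ|Δx|.
0–1 s: |Δx| = |-3 − -6| = 3 m
1–2 s: |Δx| = |5 − -3| = 8 m
2–5 s: |Δx| = |-11 − 5| = 16 m
5–9 s: |Δx| = |-11 − -11| = 0 m
9–15 s: |Δx| = |6 − -11| = 17 m
Total path = 44 m; average speed = 44/15 = 44/15 m/s.

44/15 m/s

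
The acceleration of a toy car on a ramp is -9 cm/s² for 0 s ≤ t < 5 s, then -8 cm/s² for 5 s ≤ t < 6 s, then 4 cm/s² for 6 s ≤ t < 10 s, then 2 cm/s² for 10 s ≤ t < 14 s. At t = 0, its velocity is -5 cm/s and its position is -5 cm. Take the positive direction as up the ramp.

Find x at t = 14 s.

-548.5 cm

On each constant-a segment, Δv = aΔt and Δx = v₀Δt + ½aΔt²; chain segment to segment.
0–5 s: v starts -5 cm/s; Δx = -5·5 + ½·-9·5² = -137.5 cm; v ends -50 cm/s.
5–6 s: v starts -50 cm/s; Δx = -50·1 + ½·-8·1² = -54 cm; v ends -58 cm/s.
6–10 s: v starts -58 cm/s; Δx = -58·4 + ½·4·4² = -200 cm; v ends -42 cm/s.
10–14 s: v starts -42 cm/s; Δx = -42·4 + ½·2·4² = -152 cm; v ends -34 cm/s.
x(14) = -5 + Σ Δx = -548.5 cm.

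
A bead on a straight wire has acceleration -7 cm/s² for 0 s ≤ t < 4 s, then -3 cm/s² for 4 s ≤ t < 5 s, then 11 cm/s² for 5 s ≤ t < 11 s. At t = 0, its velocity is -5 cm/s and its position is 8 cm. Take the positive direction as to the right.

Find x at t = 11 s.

-120.5 cm

On each constant-a segment, Δv = aΔt and Δx = v₀Δt + ½aΔt²; chain segment to segment.
0–4 s: v starts -5 cm/s; Δx = -5·4 + ½·-7·4² = -76 cm; v ends -33 cm/s.
4–5 s: v starts -33 cm/s; Δx = -33·1 + ½·-3·1² = -34.5 cm; v ends -36 cm/s.
5–11 s: v starts -36 cm/s; Δx = -36·6 + ½·11·6² = -18 cm; v ends 30 cm/s.
x(11) = 8 + Σ Δx = -120.5 cm.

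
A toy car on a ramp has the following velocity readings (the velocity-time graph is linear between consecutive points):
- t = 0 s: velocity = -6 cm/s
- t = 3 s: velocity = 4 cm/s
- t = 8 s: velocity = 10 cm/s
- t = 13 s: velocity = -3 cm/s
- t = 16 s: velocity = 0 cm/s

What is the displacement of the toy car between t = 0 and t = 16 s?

Displacement is the signed area under the v-t curve.
0–3 s: ½(-6 + 4)(3) = -3 cm
3–8 s: ½(4 + 10)(5) = 35 cm
8–13 s: ½(10 + -3)(5) = 17.5 cm
13–16 s: ½(-3 + 0)(3) = -4.5 cm
Net displacement = 45 cm

45 cm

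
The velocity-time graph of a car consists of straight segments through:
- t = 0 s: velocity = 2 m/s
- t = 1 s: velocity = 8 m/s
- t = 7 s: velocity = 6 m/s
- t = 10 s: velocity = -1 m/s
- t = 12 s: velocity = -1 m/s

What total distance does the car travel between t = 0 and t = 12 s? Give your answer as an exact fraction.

Distance (not displacement) is the total path length: add the absolute areas under v-t.
0–1 s: |½(2 + 8)(1)| = 5 m
1–7 s: |½(8 + 6)(6)| = 42 m
7–10 s: v = 0 at t = 67/7 s; triangle areas 54/7 + 3/14 = 111/14 m
10–12 s: |-1| × 2 = 2 m
Total distance = 797/14 m

797/14 m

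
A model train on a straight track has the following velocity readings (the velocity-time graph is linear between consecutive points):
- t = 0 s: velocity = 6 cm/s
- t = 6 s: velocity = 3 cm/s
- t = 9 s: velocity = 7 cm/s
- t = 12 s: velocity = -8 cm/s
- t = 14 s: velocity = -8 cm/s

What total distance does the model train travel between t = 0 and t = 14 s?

Distance (not displacement) is the total path length: add the absolute areas under v-t.
0–6 s: |½(6 + 3)(6)| = 27 cm
6–9 s: |½(3 + 7)(3)| = 15 cm
9–12 s: v = 0 at t = 10.4 s; triangle areas 4.9 + 6.4 = 11.3 cm
12–14 s: |-8| × 2 = 16 cm
Total distance = 69.3 cm

69.3 cm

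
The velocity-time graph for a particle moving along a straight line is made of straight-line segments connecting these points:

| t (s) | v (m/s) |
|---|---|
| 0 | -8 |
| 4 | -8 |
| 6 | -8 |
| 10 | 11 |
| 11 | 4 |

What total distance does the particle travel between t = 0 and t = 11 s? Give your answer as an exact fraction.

2849/38 m

Distance (not displacement) is the total path length: add the absolute areas under v-t.
0–4 s: |-8| × 4 = 32 m
4–6 s: |-8| × 2 = 16 m
6–10 s: v = 0 at t = 146/19 s; triangle areas 128/19 + 242/19 = 370/19 m
10–11 s: |½(11 + 4)(1)| = 7.5 m
Total distance = 2849/38 m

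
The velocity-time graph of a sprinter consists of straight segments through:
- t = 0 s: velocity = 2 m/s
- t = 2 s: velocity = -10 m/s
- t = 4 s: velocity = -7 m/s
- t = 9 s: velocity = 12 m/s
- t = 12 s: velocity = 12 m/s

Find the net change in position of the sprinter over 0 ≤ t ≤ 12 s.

Net displacement equals the area under the velocity-time graph (areas below the axis count negative).
0–2 s: ½(2 + -10)(2) = -8 m
2–4 s: ½(-10 + -7)(2) = -17 m
4–9 s: ½(-7 + 12)(5) = 12.5 m
9–12 s: 12 × 3 = 36 m
Net displacement = 23.5 m

23.5 m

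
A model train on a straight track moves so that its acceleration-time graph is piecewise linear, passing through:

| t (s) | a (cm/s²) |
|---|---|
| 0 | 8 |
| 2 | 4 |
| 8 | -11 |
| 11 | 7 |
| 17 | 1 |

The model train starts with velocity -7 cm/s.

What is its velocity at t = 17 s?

Δv equals the area under the a-t graph; then v = v₀ + Δv.
0–2 s: ½(8 + 4)(2) = 12 cm/s
2–8 s: ½(4 + -11)(6) = -21 cm/s
8–11 s: ½(-11 + 7)(3) = -6 cm/s
11–17 s: ½(7 + 1)(6) = 24 cm/s
Δv = 9 cm/s, so v(17) = -7 + (9) = 2 cm/s.

2 cm/s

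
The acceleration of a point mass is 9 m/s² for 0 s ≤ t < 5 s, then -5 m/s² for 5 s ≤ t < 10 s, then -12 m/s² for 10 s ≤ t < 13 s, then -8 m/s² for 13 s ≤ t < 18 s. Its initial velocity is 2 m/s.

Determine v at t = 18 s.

Δv equals the area under the a-t graph; then v = v₀ + Δv.
0–5 s: 9 × 5 = 45 m/s
5–10 s: -5 × 5 = -25 m/s
10–13 s: -12 × 3 = -36 m/s
13–18 s: -8 × 5 = -40 m/s
Δv = -56 m/s, so v(18) = 2 + (-56) = -54 m/s.

-54 m/s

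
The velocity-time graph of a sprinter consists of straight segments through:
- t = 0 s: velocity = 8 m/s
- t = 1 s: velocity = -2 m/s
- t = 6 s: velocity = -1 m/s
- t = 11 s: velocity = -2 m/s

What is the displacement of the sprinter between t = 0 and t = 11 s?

-12 m

Displacement is the signed area under the v-t curve.
0–1 s: ½(8 + -2)(1) = 3 m
1–6 s: ½(-2 + -1)(5) = -7.5 m
6–11 s: ½(-1 + -2)(5) = -7.5 m
Net displacement = -12 m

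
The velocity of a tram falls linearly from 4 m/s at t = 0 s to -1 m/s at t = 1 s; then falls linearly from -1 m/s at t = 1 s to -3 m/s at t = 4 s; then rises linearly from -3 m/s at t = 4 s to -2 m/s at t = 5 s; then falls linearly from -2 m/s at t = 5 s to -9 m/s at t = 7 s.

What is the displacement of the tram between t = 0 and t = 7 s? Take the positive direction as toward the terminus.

Net displacement equals the area under the velocity-time graph (areas below the axis count negative).
0–1 s: ½(4 + -1)(1) = 1.5 m
1–4 s: ½(-1 + -3)(3) = -6 m
4–5 s: ½(-3 + -2)(1) = -2.5 m
5–7 s: ½(-2 + -9)(2) = -11 m
Net displacement = -18 m

-18 m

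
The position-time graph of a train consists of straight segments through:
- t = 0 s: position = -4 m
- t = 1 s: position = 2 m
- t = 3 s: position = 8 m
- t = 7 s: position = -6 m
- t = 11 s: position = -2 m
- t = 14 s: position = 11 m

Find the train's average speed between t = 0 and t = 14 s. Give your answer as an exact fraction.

43/14 m/s

Average speed = (total path length)/(elapsed time); on a piecewise-linear x-t graph the path length is Σ|Δx|.
0–1 s: |Δx| = |2 − -4| = 6 m
1–3 s: |Δx| = |8 − 2| = 6 m
3–7 s: |Δx| = |-6 − 8| = 14 m
7–11 s: |Δx| = |-2 − -6| = 4 m
11–14 s: |Δx| = |11 − -2| = 13 m
Total path = 43 m; average speed = 43/14 = 43/14 m/s.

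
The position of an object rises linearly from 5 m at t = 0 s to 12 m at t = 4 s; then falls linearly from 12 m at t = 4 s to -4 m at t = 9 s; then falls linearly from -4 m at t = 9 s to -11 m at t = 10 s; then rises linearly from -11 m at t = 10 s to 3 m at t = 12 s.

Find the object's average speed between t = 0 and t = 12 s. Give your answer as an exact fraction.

Average speed = (total path length)/(elapsed time); on a piecewise-linear x-t graph the path length is Σ|Δx|.
0–4 s: |Δx| = |12 − 5| = 7 m
4–9 s: |Δx| = |-4 − 12| = 16 m
9–10 s: |Δx| = |-11 − -4| = 7 m
10–12 s: |Δx| = |3 − -11| = 14 m
Total path = 44 m; average speed = 44/12 = 11/3 m/s.

11/3 m/s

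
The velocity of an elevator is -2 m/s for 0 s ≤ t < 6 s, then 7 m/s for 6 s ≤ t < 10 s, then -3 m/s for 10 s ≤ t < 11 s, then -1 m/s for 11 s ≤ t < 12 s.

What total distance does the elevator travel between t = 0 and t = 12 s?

Total distance travelled is ∫|v| dt — sum the magnitudes of each area piece.
0–6 s: |-2| × 6 = 12 m
6–10 s: |7| × 4 = 28 m
10–11 s: |-3| × 1 = 3 m
11–12 s: |-1| × 1 = 1 m
Total distance = 44 m

44 m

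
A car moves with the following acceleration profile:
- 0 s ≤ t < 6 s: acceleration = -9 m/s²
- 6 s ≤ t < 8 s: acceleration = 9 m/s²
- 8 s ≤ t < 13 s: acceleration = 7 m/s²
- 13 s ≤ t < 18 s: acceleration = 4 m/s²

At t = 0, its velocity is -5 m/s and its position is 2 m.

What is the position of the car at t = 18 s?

On each constant-a segment, Δv = aΔt and Δx = v₀Δt + ½aΔt²; chain segment to segment.
0–6 s: v starts -5 m/s; Δx = -5·6 + ½·-9·6² = -192 m; v ends -59 m/s.
6–8 s: v starts -59 m/s; Δx = -59·2 + ½·9·2² = -100 m; v ends -41 m/s.
8–13 s: v starts -41 m/s; Δx = -41·5 + ½·7·5² = -117.5 m; v ends -6 m/s.
13–18 s: v starts -6 m/s; Δx = -6·5 + ½·4·5² = 20 m; v ends 14 m/s.
x(18) = 2 + Σ Δx = -387.5 m.

-387.5 m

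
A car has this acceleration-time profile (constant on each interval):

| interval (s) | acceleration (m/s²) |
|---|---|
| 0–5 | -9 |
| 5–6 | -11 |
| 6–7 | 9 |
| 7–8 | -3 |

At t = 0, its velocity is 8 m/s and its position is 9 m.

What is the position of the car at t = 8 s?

On each constant-a segment, Δv = aΔt and Δx = v₀Δt + ½aΔt²; chain segment to segment.
0–5 s: v starts 8 m/s; Δx = 8·5 + ½·-9·5² = -72.5 m; v ends -37 m/s.
5–6 s: v starts -37 m/s; Δx = -37·1 + ½·-11·1² = -42.5 m; v ends -48 m/s.
6–7 s: v starts -48 m/s; Δx = -48·1 + ½·9·1² = -43.5 m; v ends -39 m/s.
7–8 s: v starts -39 m/s; Δx = -39·1 + ½·-3·1² = -40.5 m; v ends -42 m/s.
x(8) = 9 + Σ Δx = -190 m.

-190 m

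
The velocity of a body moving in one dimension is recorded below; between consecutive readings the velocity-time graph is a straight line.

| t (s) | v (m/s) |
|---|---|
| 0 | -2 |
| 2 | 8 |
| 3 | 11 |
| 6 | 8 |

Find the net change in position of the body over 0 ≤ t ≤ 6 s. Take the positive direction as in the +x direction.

Displacement is the signed area under the v-t curve.
0–2 s: ½(-2 + 8)(2) = 6 m
2–3 s: ½(8 + 11)(1) = 9.5 m
3–6 s: ½(11 + 8)(3) = 28.5 m
Net displacement = 44 m

44 m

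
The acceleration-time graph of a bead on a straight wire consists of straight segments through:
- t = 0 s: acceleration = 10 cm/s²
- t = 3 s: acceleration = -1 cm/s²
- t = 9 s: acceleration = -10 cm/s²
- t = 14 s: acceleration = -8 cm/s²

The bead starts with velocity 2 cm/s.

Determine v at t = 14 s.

-62.5 cm/s

Δv equals the area under the a-t graph; then v = v₀ + Δv.
0–3 s: ½(10 + -1)(3) = 13.5 cm/s
3–9 s: ½(-1 + -10)(6) = -33 cm/s
9–14 s: ½(-10 + -8)(5) = -45 cm/s
Δv = -64.5 cm/s, so v(14) = 2 + (-64.5) = -62.5 cm/s.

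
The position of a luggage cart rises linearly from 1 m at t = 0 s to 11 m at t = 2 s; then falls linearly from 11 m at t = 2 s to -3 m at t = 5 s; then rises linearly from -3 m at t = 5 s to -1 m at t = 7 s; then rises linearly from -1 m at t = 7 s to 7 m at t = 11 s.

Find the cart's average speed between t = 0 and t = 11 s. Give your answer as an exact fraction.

34/11 m/s

Average speed = (total path length)/(elapsed time); on a piecewise-linear x-t graph the path length is Σ|Δx|.
0–2 s: |Δx| = |11 − 1| = 10 m
2–5 s: |Δx| = |-3 − 11| = 14 m
5–7 s: |Δx| = |-1 − -3| = 2 m
7–11 s: |Δx| = |7 − -1| = 8 m
Total path = 34 m; average speed = 34/11 = 34/11 m/s.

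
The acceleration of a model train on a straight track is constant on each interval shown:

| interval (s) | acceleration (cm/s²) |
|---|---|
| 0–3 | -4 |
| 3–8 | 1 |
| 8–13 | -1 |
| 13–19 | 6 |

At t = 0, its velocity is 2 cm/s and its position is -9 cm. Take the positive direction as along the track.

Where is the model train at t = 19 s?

On each constant-a segment, Δv = aΔt and Δx = v₀Δt + ½aΔt²; chain segment to segment.
0–3 s: v starts 2 cm/s; Δx = 2·3 + ½·-4·3² = -12 cm; v ends -10 cm/s.
3–8 s: v starts -10 cm/s; Δx = -10·5 + ½·1·5² = -37.5 cm; v ends -5 cm/s.
8–13 s: v starts -5 cm/s; Δx = -5·5 + ½·-1·5² = -37.5 cm; v ends -10 cm/s.
13–19 s: v starts -10 cm/s; Δx = -10·6 + ½·6·6² = 48 cm; v ends 26 cm/s.
x(19) = -9 + Σ Δx = -48 cm.

-48 cm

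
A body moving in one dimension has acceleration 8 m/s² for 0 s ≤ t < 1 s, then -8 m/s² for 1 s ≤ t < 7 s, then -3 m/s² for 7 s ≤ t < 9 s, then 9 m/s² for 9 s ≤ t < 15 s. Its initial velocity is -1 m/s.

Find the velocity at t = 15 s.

Δv equals the area under the a-t graph; then v = v₀ + Δv.
0–1 s: 8 × 1 = 8 m/s
1–7 s: -8 × 6 = -48 m/s
7–9 s: -3 × 2 = -6 m/s
9–15 s: 9 × 6 = 54 m/s
Δv = 8 m/s, so v(15) = -1 + (8) = 7 m/s.

7 m/s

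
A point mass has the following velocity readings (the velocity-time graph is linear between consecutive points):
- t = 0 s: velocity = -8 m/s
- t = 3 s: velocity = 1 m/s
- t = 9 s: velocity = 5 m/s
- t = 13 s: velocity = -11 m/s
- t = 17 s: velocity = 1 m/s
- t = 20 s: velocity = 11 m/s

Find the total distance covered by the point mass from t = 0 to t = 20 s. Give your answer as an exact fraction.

1025/12 m

Total distance travelled is ∫|v| dt — sum the magnitudes of each area piece.
0–3 s: v = 0 at t = 8/3 s; triangle areas 32/3 + 1/6 = 65/6 m
3–9 s: |½(1 + 5)(6)| = 18 m
9–13 s: v = 0 at t = 10.25 s; triangle areas 3.125 + 15.125 = 18.25 m
13–17 s: v = 0 at t = 50/3 s; triangle areas 121/6 + 1/6 = 61/3 m
17–20 s: |½(1 + 11)(3)| = 18 m
Total distance = 1025/12 m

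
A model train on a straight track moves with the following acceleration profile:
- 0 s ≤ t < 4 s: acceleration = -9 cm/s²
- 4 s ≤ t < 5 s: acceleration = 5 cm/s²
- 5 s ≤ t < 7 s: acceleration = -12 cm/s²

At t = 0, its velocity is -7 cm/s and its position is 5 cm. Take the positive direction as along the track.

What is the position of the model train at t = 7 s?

-235.5 cm

On each constant-a segment, Δv = aΔt and Δx = v₀Δt + ½aΔt²; chain segment to segment.
0–4 s: v starts -7 cm/s; Δx = -7·4 + ½·-9·4² = -100 cm; v ends -43 cm/s.
4–5 s: v starts -43 cm/s; Δx = -43·1 + ½·5·1² = -40.5 cm; v ends -38 cm/s.
5–7 s: v starts -38 cm/s; Δx = -38·2 + ½·-12·2² = -100 cm; v ends -62 cm/s.
x(7) = 5 + Σ Δx = -235.5 cm.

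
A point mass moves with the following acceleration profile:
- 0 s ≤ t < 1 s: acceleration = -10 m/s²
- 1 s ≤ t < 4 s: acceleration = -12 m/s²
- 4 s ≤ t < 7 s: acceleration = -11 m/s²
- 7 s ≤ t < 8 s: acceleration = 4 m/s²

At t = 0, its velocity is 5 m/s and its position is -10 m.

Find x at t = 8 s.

On each constant-a segment, Δv = aΔt and Δx = v₀Δt + ½aΔt²; chain segment to segment.
0–1 s: v starts 5 m/s; Δx = 5·1 + ½·-10·1² = 0 m; v ends -5 m/s.
1–4 s: v starts -5 m/s; Δx = -5·3 + ½·-12·3² = -69 m; v ends -41 m/s.
4–7 s: v starts -41 m/s; Δx = -41·3 + ½·-11·3² = -172.5 m; v ends -74 m/s.
7–8 s: v starts -74 m/s; Δx = -74·1 + ½·4·1² = -72 m; v ends -70 m/s.
x(8) = -10 + Σ Δx = -323.5 m.

-323.5 m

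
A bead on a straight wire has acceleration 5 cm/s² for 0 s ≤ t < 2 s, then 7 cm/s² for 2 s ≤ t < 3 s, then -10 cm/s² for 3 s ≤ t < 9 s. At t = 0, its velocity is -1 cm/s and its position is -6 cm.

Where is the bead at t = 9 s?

On each constant-a segment, Δv = aΔt and Δx = v₀Δt + ½aΔt²; chain segment to segment.
0–2 s: v starts -1 cm/s; Δx = -1·2 + ½·5·2² = 8 cm; v ends 9 cm/s.
2–3 s: v starts 9 cm/s; Δx = 9·1 + ½·7·1² = 12.5 cm; v ends 16 cm/s.
3–9 s: v starts 16 cm/s; Δx = 16·6 + ½·-10·6² = -84 cm; v ends -44 cm/s.
x(9) = -6 + Σ Δx = -69.5 cm.

-69.5 cm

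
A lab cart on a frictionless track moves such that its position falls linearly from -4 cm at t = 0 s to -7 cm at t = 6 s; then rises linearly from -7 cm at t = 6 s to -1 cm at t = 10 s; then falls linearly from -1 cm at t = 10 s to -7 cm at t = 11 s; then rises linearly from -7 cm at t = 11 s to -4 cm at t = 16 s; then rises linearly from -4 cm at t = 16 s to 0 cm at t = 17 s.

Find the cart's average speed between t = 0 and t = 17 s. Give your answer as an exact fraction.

Average speed = (total path length)/(elapsed time); on a piecewise-linear x-t graph the path length is Σ|Δx|.
0–6 s: |Δx| = |-7 − -4| = 3 cm
6–10 s: |Δx| = |-1 − -7| = 6 cm
10–11 s: |Δx| = |-7 − -1| = 6 cm
11–16 s: |Δx| = |-4 − -7| = 3 cm
16–17 s: |Δx| = |0 − -4| = 4 cm
Total path = 22 cm; average speed = 22/17 = 22/17 cm/s.

22/17 cm/s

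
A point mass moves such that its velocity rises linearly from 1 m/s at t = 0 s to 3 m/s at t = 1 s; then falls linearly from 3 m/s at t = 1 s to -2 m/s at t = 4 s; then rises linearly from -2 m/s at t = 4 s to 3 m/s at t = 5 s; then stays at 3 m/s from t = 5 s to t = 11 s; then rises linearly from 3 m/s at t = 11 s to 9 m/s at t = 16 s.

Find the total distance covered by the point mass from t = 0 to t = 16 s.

Total distance travelled is ∫|v| dt — sum the magnitudes of each area piece.
0–1 s: |½(1 + 3)(1)| = 2 m
1–4 s: v = 0 at t = 2.8 s; triangle areas 2.7 + 1.2 = 3.9 m
4–5 s: v = 0 at t = 4.4 s; triangle areas 0.4 + 0.9 = 1.3 m
5–11 s: |3| × 6 = 18 m
11–16 s: |½(3 + 9)(5)| = 30 m
Total distance = 55.2 m

55.2 m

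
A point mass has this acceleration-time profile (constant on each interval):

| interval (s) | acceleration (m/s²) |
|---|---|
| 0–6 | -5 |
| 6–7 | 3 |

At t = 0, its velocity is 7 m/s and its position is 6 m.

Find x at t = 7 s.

-63.5 m

On each constant-a segment, Δv = aΔt and Δx = v₀Δt + ½aΔt²; chain segment to segment.
0–6 s: v starts 7 m/s; Δx = 7·6 + ½·-5·6² = -48 m; v ends -23 m/s.
6–7 s: v starts -23 m/s; Δx = -23·1 + ½·3·1² = -21.5 m; v ends -20 m/s.
x(7) = 6 + Σ Δx = -63.5 m.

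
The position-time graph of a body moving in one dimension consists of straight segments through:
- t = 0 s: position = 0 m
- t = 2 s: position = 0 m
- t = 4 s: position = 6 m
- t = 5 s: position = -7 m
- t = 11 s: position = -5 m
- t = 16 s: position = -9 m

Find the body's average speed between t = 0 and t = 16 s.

Average speed = (total path length)/(elapsed time); on a piecewise-linear x-t graph the path length is Σ|Δx|.
0–2 s: |Δx| = |0 − 0| = 0 m
2–4 s: |Δx| = |6 − 0| = 6 m
4–5 s: |Δx| = |-7 − 6| = 13 m
5–11 s: |Δx| = |-5 − -7| = 2 m
11–16 s: |Δx| = |-9 − -5| = 4 m
Total path = 25 m; average speed = 25/16 = 1.5625 m/s.

1.5625 m/s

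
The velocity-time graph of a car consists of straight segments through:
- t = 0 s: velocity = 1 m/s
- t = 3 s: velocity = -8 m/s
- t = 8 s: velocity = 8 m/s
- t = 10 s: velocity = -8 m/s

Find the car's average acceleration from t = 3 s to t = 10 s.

0 m/s²

Average acceleration = Δv/Δt = (-8 − -8)/(10 − 3) = 0 m/s².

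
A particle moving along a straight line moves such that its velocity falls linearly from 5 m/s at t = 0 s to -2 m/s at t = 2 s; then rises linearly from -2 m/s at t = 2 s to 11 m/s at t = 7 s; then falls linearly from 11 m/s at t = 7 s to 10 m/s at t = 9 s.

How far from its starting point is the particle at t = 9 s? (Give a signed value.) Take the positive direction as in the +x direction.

Net displacement equals the area under the velocity-time graph (areas below the axis count negative).
0–2 s: ½(5 + -2)(2) = 3 m
2–7 s: ½(-2 + 11)(5) = 22.5 m
7–9 s: ½(11 + 10)(2) = 21 m
Net displacement = 46.5 m

46.5 m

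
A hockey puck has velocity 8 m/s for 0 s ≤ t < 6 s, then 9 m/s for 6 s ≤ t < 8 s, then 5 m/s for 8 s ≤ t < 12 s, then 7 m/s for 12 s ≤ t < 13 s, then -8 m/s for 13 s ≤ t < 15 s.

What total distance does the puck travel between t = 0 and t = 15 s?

Distance (not displacement) is the total path length: add the absolute areas under v-t.
0–6 s: |8| × 6 = 48 m
6–8 s: |9| × 2 = 18 m
8–12 s: |5| × 4 = 20 m
12–13 s: |7| × 1 = 7 m
13–15 s: |-8| × 2 = 16 m
Total distance = 109 m

109 m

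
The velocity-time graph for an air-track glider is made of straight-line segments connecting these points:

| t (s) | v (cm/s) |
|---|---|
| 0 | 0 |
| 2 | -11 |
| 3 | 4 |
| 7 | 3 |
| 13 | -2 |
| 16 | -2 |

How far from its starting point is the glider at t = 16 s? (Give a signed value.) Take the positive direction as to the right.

Net displacement equals the area under the velocity-time graph (areas below the axis count negative).
0–2 s: ½(0 + -11)(2) = -11 cm
2–3 s: ½(-11 + 4)(1) = -3.5 cm
3–7 s: ½(4 + 3)(4) = 14 cm
7–13 s: ½(3 + -2)(6) = 3 cm
13–16 s: -2 × 3 = -6 cm
Net displacement = -3.5 cm

-3.5 cm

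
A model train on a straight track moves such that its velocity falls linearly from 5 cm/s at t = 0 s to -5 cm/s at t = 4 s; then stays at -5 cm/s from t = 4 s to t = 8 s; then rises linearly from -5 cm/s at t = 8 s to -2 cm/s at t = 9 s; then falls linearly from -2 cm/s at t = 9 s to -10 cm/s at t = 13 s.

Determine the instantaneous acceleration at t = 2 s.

-2.5 cm/s²

Acceleration is the slope of the v-t graph on 0–4 s: (-5 − 5)/(4 − 0) = -2.5 cm/s².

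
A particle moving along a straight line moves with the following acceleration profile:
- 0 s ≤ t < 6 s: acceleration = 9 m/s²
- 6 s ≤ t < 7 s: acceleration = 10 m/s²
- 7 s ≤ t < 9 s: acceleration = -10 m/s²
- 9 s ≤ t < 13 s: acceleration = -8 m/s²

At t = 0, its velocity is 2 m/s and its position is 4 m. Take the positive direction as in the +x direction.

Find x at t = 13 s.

471 m

On each constant-a segment, Δv = aΔt and Δx = v₀Δt + ½aΔt²; chain segment to segment.
0–6 s: v starts 2 m/s; Δx = 2·6 + ½·9·6² = 174 m; v ends 56 m/s.
6–7 s: v starts 56 m/s; Δx = 56·1 + ½·10·1² = 61 m; v ends 66 m/s.
7–9 s: v starts 66 m/s; Δx = 66·2 + ½·-10·2² = 112 m; v ends 46 m/s.
9–13 s: v starts 46 m/s; Δx = 46·4 + ½·-8·4² = 120 m; v ends 14 m/s.
x(13) = 4 + Σ Δx = 471 m.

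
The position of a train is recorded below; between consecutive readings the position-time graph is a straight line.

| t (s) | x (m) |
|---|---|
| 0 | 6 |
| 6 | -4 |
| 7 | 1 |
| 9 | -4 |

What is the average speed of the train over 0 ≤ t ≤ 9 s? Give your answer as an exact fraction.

20/9 m/s

Average speed = (total path length)/(elapsed time); on a piecewise-linear x-t graph the path length is Σ|Δx|.
0–6 s: |Δx| = |-4 − 6| = 10 m
6–7 s: |Δx| = |1 − -4| = 5 m
7–9 s: |Δx| = |-4 − 1| = 5 m
Total path = 20 m; average speed = 20/9 = 20/9 m/s.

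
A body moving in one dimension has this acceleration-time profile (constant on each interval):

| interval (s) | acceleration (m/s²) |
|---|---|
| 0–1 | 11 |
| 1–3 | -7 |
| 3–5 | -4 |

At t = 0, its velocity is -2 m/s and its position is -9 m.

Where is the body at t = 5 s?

-19.5 m

On each constant-a segment, Δv = aΔt and Δx = v₀Δt + ½aΔt²; chain segment to segment.
0–1 s: v starts -2 m/s; Δx = -2·1 + ½·11·1² = 3.5 m; v ends 9 m/s.
1–3 s: v starts 9 m/s; Δx = 9·2 + ½·-7·2² = 4 m; v ends -5 m/s.
3–5 s: v starts -5 m/s; Δx = -5·2 + ½·-4·2² = -18 m; v ends -13 m/s.
x(5) = -9 + Σ Δx = -19.5 m.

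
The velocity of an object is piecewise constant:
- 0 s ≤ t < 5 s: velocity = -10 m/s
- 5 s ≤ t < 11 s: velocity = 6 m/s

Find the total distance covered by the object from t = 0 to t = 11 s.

Total distance travelled is ∫|v| dt — sum the magnitudes of each area piece.
0–5 s: |-10| × 5 = 50 m
5–11 s: |6| × 6 = 36 m
Total distance = 86 m

86 m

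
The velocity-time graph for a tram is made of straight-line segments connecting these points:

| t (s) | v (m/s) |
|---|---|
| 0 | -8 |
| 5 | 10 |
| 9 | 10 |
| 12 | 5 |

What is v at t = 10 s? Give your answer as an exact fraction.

On 9–12 s the graph is linear from 10 to 5 m/s: v(10) = 10 + (5 − 10)·(10 − 9)/(12 − 9) = 25/3 m/s.

25/3 m/s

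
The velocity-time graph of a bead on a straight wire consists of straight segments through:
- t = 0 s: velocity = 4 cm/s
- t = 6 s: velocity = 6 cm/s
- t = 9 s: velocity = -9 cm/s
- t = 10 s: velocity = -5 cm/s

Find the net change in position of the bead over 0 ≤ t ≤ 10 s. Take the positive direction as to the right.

18.5 cm

Net displacement equals the area under the velocity-time graph (areas below the axis count negative).
0–6 s: ½(4 + 6)(6) = 30 cm
6–9 s: ½(6 + -9)(3) = -4.5 cm
9–10 s: ½(-9 + -5)(1) = -7 cm
Net displacement = 18.5 cm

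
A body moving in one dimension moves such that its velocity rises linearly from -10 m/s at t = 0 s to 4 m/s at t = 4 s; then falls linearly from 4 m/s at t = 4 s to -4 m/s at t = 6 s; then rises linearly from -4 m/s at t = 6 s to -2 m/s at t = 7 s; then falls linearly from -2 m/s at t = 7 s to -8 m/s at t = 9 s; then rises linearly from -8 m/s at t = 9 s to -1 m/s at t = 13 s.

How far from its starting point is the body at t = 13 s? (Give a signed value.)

-43 m

Net displacement equals the area under the velocity-time graph (areas below the axis count negative).
0–4 s: ½(-10 + 4)(4) = -12 m
4–6 s: ½(4 + -4)(2) = 0 m
6–7 s: ½(-4 + -2)(1) = -3 m
7–9 s: ½(-2 + -8)(2) = -10 m
9–13 s: ½(-8 + -1)(4) = -18 m
Net displacement = -43 m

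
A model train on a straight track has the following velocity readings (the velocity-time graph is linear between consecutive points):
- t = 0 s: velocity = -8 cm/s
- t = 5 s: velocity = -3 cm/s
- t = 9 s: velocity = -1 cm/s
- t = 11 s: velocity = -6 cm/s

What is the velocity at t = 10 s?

On 9–11 s the graph is linear from -1 to -6 cm/s: v(10) = -1 + (-6 − -1)·(10 − 9)/(11 − 9) = -3.5 cm/s.

-3.5 cm/s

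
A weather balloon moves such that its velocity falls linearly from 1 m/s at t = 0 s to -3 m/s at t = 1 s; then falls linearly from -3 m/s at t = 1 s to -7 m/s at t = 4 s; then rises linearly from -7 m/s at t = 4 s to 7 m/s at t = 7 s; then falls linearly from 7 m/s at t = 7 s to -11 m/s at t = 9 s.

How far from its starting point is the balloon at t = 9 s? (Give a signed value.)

Net displacement equals the area under the velocity-time graph (areas below the axis count negative).
0–1 s: ½(1 + -3)(1) = -1 m
1–4 s: ½(-3 + -7)(3) = -15 m
4–7 s: ½(-7 + 7)(3) = 0 m
7–9 s: ½(7 + -11)(2) = -4 m
Net displacement = -20 m

-20 m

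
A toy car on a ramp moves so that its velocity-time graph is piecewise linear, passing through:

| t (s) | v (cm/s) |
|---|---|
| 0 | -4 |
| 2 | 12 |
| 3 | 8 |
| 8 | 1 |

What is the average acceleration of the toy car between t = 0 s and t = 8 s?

Average acceleration = Δv/Δt = (1 − -4)/(8 − 0) = 0.625 cm/s².

0.625 cm/s²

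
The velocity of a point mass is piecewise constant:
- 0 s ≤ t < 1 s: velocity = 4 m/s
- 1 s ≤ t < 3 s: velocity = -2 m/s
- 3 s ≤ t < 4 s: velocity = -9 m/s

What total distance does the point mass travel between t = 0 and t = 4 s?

Distance (not displacement) is the total path length: add the absolute areas under v-t.
0–1 s: |4| × 1 = 4 m
1–3 s: |-2| × 2 = 4 m
3–4 s: |-9| × 1 = 9 m
Total distance = 17 m

17 m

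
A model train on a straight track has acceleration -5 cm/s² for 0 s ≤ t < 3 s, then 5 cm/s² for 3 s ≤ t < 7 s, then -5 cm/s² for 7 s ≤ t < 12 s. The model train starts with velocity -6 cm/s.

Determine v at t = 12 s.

-26 cm/s

Δv equals the area under the a-t graph; then v = v₀ + Δv.
0–3 s: -5 × 3 = -15 cm/s
3–7 s: 5 × 4 = 20 cm/s
7–12 s: -5 × 5 = -25 cm/s
Δv = -20 cm/s, so v(12) = -6 + (-20) = -26 cm/s.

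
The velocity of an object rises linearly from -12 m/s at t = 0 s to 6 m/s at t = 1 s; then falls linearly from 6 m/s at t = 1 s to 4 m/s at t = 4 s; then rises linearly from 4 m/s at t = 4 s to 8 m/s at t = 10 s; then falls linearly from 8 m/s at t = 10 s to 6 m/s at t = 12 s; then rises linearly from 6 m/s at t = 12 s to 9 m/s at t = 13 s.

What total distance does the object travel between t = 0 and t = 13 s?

Distance (not displacement) is the total path length: add the absolute areas under v-t.
0–1 s: v = 0 at t = 2/3 s; triangle areas 4 + 1 = 5 m
1–4 s: |½(6 + 4)(3)| = 15 m
4–10 s: |½(4 + 8)(6)| = 36 m
10–12 s: |½(8 + 6)(2)| = 14 m
12–13 s: |½(6 + 9)(1)| = 7.5 m
Total distance = 77.5 m

77.5 m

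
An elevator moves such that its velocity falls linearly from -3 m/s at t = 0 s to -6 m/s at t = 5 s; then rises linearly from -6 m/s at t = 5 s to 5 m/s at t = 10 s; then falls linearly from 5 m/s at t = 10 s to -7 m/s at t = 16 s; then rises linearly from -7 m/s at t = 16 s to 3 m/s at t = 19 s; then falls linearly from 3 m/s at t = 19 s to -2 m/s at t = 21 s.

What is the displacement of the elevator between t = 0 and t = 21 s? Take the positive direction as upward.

Displacement is the signed area under the v-t curve.
0–5 s: ½(-3 + -6)(5) = -22.5 m
5–10 s: ½(-6 + 5)(5) = -2.5 m
10–16 s: ½(5 + -7)(6) = -6 m
16–19 s: ½(-7 + 3)(3) = -6 m
19–21 s: ½(3 + -2)(2) = 1 m
Net displacement = -36 m

-36 m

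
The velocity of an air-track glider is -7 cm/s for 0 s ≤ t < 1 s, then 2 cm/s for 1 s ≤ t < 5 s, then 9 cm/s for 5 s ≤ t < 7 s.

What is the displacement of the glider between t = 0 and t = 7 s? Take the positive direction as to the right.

Displacement is the signed area under the v-t curve.
0–1 s: -7 × 1 = -7 cm
1–5 s: 2 × 4 = 8 cm
5–7 s: 9 × 2 = 18 cm
Net displacement = 19 cm

19 cm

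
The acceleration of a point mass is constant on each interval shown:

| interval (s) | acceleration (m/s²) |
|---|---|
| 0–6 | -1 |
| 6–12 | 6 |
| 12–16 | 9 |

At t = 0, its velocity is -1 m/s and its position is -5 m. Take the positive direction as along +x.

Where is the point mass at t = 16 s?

On each constant-a segment, Δv = aΔt and Δx = v₀Δt + ½aΔt²; chain segment to segment.
0–6 s: v starts -1 m/s; Δx = -1·6 + ½·-1·6² = -24 m; v ends -7 m/s.
6–12 s: v starts -7 m/s; Δx = -7·6 + ½·6·6² = 66 m; v ends 29 m/s.
12–16 s: v starts 29 m/s; Δx = 29·4 + ½·9·4² = 188 m; v ends 65 m/s.
x(16) = -5 + Σ Δx = 225 m.

225 m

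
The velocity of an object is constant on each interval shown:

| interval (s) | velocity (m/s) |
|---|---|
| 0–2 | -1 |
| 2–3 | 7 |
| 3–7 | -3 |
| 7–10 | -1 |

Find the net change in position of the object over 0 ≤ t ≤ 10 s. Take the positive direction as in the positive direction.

Displacement is the signed area under the v-t curve.
0–2 s: -1 × 2 = -2 m
2–3 s: 7 × 1 = 7 m
3–7 s: -3 × 4 = -12 m
7–10 s: -1 × 3 = -3 m
Net displacement = -10 m

-10 m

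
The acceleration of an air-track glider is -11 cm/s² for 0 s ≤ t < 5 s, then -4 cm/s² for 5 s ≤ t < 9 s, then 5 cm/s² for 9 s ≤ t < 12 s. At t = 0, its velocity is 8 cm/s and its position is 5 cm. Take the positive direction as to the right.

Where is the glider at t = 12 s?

On each constant-a segment, Δv = aΔt and Δx = v₀Δt + ½aΔt²; chain segment to segment.
0–5 s: v starts 8 cm/s; Δx = 8·5 + ½·-11·5² = -97.5 cm; v ends -47 cm/s.
5–9 s: v starts -47 cm/s; Δx = -47·4 + ½·-4·4² = -220 cm; v ends -63 cm/s.
9–12 s: v starts -63 cm/s; Δx = -63·3 + ½·5·3² = -166.5 cm; v ends -48 cm/s.
x(12) = 5 + Σ Δx = -479 cm.

-479 cm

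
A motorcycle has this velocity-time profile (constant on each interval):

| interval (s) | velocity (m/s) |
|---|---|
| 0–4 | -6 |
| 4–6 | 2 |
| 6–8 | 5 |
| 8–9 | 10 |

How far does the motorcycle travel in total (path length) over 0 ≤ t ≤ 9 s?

Total distance travelled is ∫|v| dt — sum the magnitudes of each area piece.
0–4 s: |-6| × 4 = 24 m
4–6 s: |2| × 2 = 4 m
6–8 s: |5| × 2 = 10 m
8–9 s: |10| × 1 = 10 m
Total distance = 48 m

48 m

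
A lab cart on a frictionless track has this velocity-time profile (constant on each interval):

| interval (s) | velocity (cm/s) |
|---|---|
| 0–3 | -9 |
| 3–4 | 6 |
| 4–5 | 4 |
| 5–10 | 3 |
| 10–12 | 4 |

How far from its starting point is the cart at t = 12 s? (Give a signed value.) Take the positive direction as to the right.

6 cm

Displacement is the signed area under the v-t curve.
0–3 s: -9 × 3 = -27 cm
3–4 s: 6 × 1 = 6 cm
4–5 s: 4 × 1 = 4 cm
5–10 s: 3 × 5 = 15 cm
10–12 s: 4 × 2 = 8 cm
Net displacement = 6 cm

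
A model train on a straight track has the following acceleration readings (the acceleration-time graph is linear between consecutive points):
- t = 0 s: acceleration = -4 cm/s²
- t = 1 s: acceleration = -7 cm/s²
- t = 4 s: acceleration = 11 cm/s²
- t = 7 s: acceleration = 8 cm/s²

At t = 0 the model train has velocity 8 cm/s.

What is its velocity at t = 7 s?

Δv equals the area under the a-t graph; then v = v₀ + Δv.
0–1 s: ½(-4 + -7)(1) = -5.5 cm/s
1–4 s: ½(-7 + 11)(3) = 6 cm/s
4–7 s: ½(11 + 8)(3) = 28.5 cm/s
Δv = 29 cm/s, so v(7) = 8 + (29) = 37 cm/s.

37 cm/s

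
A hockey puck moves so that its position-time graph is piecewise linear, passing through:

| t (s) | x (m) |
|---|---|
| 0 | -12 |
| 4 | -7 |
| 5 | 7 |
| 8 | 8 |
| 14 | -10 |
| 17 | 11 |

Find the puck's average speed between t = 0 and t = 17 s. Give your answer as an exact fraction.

Average speed = (total path length)/(elapsed time); on a piecewise-linear x-t graph the path length is Σ|Δx|.
0–4 s: |Δx| = |-7 − -12| = 5 m
4–5 s: |Δx| = |7 − -7| = 14 m
5–8 s: |Δx| = |8 − 7| = 1 m
8–14 s: |Δx| = |-10 − 8| = 18 m
14–17 s: |Δx| = |11 − -10| = 21 m
Total path = 59 m; average speed = 59/17 = 59/17 m/s.

59/17 m/s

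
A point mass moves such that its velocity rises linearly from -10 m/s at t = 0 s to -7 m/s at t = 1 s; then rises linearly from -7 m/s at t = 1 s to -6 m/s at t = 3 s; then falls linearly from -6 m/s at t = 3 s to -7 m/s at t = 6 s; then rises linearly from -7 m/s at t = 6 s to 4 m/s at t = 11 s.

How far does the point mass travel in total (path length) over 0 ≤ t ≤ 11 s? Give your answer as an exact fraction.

Distance (not displacement) is the total path length: add the absolute areas under v-t.
0–1 s: |½(-10 + -7)(1)| = 8.5 m
1–3 s: |½(-7 + -6)(2)| = 13 m
3–6 s: |½(-6 + -7)(3)| = 19.5 m
6–11 s: v = 0 at t = 101/11 s; triangle areas 245/22 + 40/11 = 325/22 m
Total distance = 1227/22 m

1227/22 m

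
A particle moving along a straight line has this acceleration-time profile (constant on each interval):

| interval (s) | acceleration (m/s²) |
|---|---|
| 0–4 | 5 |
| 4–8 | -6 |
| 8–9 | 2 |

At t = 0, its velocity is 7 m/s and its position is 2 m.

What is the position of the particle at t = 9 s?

On each constant-a segment, Δv = aΔt and Δx = v₀Δt + ½aΔt²; chain segment to segment.
0–4 s: v starts 7 m/s; Δx = 7·4 + ½·5·4² = 68 m; v ends 27 m/s.
4–8 s: v starts 27 m/s; Δx = 27·4 + ½·-6·4² = 60 m; v ends 3 m/s.
8–9 s: v starts 3 m/s; Δx = 3·1 + ½·2·1² = 4 m; v ends 5 m/s.
x(9) = 2 + Σ Δx = 134 m.

134 m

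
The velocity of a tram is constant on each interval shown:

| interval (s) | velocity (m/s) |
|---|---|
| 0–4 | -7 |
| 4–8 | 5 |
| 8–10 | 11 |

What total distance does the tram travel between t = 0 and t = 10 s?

Distance (not displacement) is the total path length: add the absolute areas under v-t.
0–4 s: |-7| × 4 = 28 m
4–8 s: |5| × 4 = 20 m
8–10 s: |11| × 2 = 22 m
Total distance = 70 m

70 m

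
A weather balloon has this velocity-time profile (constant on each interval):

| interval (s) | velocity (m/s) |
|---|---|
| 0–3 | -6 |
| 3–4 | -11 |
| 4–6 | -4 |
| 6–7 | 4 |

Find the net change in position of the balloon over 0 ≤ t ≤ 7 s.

-33 m

Net displacement equals the area under the velocity-time graph (areas below the axis count negative).
0–3 s: -6 × 3 = -18 m
3–4 s: -11 × 1 = -11 m
4–6 s: -4 × 2 = -8 m
6–7 s: 4 × 1 = 4 m
Net displacement = -33 m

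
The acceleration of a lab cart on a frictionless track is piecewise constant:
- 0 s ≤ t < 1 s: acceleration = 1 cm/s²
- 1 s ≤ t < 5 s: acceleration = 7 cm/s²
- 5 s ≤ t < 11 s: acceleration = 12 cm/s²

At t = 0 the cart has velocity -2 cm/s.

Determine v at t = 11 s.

Δv equals the area under the a-t graph; then v = v₀ + Δv.
0–1 s: 1 × 1 = 1 cm/s
1–5 s: 7 × 4 = 28 cm/s
5–11 s: 12 × 6 = 72 cm/s
Δv = 101 cm/s, so v(11) = -2 + (101) = 99 cm/s.

99 cm/s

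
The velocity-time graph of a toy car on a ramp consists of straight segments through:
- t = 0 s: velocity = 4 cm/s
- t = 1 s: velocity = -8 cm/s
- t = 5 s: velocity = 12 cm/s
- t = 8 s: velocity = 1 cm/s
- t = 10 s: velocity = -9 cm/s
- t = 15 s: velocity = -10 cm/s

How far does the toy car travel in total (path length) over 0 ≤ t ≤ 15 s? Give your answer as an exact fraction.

298/3 cm

Total distance travelled is ∫|v| dt — sum the magnitudes of each area piece.
0–1 s: v = 0 at t = 1/3 s; triangle areas 2/3 + 8/3 = 10/3 cm
1–5 s: v = 0 at t = 2.6 s; triangle areas 6.4 + 14.4 = 20.8 cm
5–8 s: |½(12 + 1)(3)| = 19.5 cm
8–10 s: v = 0 at t = 8.2 s; triangle areas 0.1 + 8.1 = 8.2 cm
10–15 s: |½(-9 + -10)(5)| = 47.5 cm
Total distance = 298/3 cm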